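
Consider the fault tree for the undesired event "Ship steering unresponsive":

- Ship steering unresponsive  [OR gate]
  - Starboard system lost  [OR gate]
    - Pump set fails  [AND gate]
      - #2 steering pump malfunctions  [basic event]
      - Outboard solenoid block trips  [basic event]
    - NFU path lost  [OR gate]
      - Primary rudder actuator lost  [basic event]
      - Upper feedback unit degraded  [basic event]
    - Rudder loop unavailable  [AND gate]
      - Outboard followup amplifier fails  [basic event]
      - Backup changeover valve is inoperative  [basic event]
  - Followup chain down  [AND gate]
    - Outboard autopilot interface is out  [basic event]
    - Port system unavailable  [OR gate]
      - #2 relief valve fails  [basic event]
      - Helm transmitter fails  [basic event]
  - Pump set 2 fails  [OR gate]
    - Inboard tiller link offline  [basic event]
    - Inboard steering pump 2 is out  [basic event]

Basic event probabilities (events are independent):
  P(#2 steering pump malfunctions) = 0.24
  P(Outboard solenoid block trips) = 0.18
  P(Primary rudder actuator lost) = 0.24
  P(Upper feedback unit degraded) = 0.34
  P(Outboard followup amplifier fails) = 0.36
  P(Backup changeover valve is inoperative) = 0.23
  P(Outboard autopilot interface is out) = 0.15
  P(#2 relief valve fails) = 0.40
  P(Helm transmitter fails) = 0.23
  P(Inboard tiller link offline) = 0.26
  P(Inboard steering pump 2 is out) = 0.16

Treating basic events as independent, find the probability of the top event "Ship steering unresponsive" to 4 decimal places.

0.7485

P(Pump set fails) [AND] = 0.24 × 0.18 = 0.043200
P(NFU path lost) [OR] = 1 − (1−0.24) × (1−0.34) = 0.498400
P(Rudder loop unavailable) [AND] = 0.36 × 0.23 = 0.082800
P(Starboard system lost) [OR] = 1 − (1−0.043200) × (1−0.498400) × (1−0.082800) = 0.559807
P(Port system unavailable) [OR] = 1 − (1−0.40) × (1−0.23) = 0.538000
P(Followup chain down) [AND] = 0.15 × 0.538000 = 0.080700
P(Pump set 2 fails) [OR] = 1 − (1−0.26) × (1−0.16) = 0.378400
P(Ship steering unresponsive) [OR] = 1 − (1−0.559807) × (1−0.080700) × (1−0.378400) = 0.748457
Rounded to 4 decimal places: P(Ship steering unresponsive) ≈ 0.7485.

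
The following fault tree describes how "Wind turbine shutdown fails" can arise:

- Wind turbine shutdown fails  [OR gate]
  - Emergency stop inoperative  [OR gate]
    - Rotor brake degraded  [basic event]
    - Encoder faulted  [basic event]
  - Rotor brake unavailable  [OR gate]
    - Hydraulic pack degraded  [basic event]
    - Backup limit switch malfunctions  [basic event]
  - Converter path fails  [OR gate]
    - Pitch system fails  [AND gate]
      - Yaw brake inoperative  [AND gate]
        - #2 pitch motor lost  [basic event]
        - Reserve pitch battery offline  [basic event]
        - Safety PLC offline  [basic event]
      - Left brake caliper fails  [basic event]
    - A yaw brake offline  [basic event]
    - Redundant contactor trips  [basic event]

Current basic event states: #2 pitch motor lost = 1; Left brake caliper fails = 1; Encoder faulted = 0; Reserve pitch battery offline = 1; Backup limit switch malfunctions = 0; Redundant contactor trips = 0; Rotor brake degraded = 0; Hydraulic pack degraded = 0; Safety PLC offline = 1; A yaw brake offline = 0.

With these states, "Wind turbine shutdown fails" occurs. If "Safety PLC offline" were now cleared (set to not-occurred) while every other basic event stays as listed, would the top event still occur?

Counterfactual: set "Safety PLC offline" to not occurred.
Emergency stop inoperative [OR]: Rotor brake degraded=not, Encoder faulted=not → no input occurs → does not occur.
Rotor brake unavailable [OR]: Hydraulic pack degraded=not, Backup limit switch malfunctions=not → no input occurs → does not occur.
Yaw brake inoperative [AND]: #2 pitch motor lost=occurs, Reserve pitch battery offline=occurs, Safety PLC offline=not → not all inputs occur → does not occur.
Pitch system fails [AND]: Yaw brake inoperative=not, Left brake caliper fails=occurs → not all inputs occur → does not occur.
Converter path fails [OR]: Pitch system fails=not, A yaw brake offline=not, Redundant contactor trips=not → no input occurs → does not occur.
Wind turbine shutdown fails [OR]: Emergency stop inoperative=not, Rotor brake unavailable=not, Converter path fails=not → no input occurs → does not occur.

No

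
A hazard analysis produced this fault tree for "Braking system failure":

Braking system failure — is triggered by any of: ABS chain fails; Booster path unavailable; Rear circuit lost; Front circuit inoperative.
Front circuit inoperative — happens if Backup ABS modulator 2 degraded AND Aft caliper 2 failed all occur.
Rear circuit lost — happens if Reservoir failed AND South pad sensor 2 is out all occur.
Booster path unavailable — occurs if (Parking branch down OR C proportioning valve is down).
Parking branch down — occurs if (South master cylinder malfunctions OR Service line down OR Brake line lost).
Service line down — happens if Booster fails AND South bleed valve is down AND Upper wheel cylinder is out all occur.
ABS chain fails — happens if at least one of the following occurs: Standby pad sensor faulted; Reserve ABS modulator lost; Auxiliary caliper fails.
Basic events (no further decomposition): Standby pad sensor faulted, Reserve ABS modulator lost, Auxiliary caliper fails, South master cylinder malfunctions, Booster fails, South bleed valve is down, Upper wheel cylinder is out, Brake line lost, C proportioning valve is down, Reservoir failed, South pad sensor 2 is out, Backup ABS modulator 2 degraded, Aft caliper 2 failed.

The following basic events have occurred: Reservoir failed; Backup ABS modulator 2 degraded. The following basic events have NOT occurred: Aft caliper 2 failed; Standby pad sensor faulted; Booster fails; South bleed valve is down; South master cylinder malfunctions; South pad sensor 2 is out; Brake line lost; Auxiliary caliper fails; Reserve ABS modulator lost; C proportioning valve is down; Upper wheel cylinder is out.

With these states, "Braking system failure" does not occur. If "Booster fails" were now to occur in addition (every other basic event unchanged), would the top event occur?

Counterfactual: set "Booster fails" to occurred.
ABS chain fails [OR]: Standby pad sensor faulted=not, Reserve ABS modulator lost=not, Auxiliary caliper fails=not → no input occurs → does not occur.
Service line down [AND]: Booster fails=occurs, South bleed valve is down=not, Upper wheel cylinder is out=not → not all inputs occur → does not occur.
Parking branch down [OR]: South master cylinder malfunctions=not, Service line down=not, Brake line lost=not → no input occurs → does not occur.
Booster path unavailable [OR]: Parking branch down=not, C proportioning valve is down=not → no input occurs → does not occur.
Rear circuit lost [AND]: Reservoir failed=occurs, South pad sensor 2 is out=not → not all inputs occur → does not occur.
Front circuit inoperative [AND]: Backup ABS modulator 2 degraded=occurs, Aft caliper 2 failed=not → not all inputs occur → does not occur.
Braking system failure [OR]: ABS chain fails=not, Booster path unavailable=not, Rear circuit lost=not, Front circuit inoperative=not → no input occurs → does not occur.

No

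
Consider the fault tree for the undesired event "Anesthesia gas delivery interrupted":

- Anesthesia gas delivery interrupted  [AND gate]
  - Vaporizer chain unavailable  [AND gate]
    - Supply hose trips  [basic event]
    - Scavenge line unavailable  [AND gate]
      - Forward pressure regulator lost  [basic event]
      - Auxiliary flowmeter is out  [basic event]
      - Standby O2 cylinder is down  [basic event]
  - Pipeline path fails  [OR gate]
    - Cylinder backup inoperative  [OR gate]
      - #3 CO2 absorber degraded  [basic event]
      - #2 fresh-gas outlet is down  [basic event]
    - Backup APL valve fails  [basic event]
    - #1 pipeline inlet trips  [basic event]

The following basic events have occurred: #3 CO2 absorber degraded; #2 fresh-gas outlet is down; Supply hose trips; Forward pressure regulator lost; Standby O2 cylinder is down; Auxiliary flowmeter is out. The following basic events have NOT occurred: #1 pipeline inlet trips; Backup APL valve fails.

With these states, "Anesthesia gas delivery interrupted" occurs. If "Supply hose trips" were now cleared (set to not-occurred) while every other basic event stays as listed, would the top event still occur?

Counterfactual: set "Supply hose trips" to not occurred.
Scavenge line unavailable [AND]: Forward pressure regulator lost=occurs, Auxiliary flowmeter is out=occurs, Standby O2 cylinder is down=occurs → all inputs occur → occurs.
Vaporizer chain unavailable [AND]: Supply hose trips=not, Scavenge line unavailable=occurs → not all inputs occur → does not occur.
Cylinder backup inoperative [OR]: #3 CO2 absorber degraded=occurs, #2 fresh-gas outlet is down=occurs → at least one input occurs → occurs.
Pipeline path fails [OR]: Cylinder backup inoperative=occurs, Backup APL valve fails=not, #1 pipeline inlet trips=not → at least one input occurs → occurs.
Anesthesia gas delivery interrupted [AND]: Vaporizer chain unavailable=not, Pipeline path fails=occurs → not all inputs occur → does not occur.

No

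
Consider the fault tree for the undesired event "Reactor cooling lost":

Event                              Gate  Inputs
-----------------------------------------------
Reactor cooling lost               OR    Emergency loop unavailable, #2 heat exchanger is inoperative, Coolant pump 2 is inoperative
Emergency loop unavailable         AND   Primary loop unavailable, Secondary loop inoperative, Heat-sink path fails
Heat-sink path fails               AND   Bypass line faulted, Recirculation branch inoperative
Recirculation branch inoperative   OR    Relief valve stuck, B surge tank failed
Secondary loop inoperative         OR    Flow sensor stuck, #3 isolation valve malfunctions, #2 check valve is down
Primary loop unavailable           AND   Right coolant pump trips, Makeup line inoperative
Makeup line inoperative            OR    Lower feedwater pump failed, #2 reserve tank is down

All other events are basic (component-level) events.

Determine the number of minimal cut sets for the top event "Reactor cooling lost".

Makeup line inoperative [OR]: union of children's cut sets → 2 cut set(s).
Primary loop unavailable [AND]: one cut set from each child combined → 1 × 2 = 2 cut set(s).
Secondary loop inoperative [OR]: union of children's cut sets → 3 cut set(s).
Recirculation branch inoperative [OR]: union of children's cut sets → 2 cut set(s).
Heat-sink path fails [AND]: one cut set from each child combined → 1 × 2 = 2 cut set(s).
Emergency loop unavailable [AND]: one cut set from each child combined → 2 × 3 × 2 = 12 cut set(s).
Reactor cooling lost [OR]: union of children's cut sets → 14 cut set(s).

14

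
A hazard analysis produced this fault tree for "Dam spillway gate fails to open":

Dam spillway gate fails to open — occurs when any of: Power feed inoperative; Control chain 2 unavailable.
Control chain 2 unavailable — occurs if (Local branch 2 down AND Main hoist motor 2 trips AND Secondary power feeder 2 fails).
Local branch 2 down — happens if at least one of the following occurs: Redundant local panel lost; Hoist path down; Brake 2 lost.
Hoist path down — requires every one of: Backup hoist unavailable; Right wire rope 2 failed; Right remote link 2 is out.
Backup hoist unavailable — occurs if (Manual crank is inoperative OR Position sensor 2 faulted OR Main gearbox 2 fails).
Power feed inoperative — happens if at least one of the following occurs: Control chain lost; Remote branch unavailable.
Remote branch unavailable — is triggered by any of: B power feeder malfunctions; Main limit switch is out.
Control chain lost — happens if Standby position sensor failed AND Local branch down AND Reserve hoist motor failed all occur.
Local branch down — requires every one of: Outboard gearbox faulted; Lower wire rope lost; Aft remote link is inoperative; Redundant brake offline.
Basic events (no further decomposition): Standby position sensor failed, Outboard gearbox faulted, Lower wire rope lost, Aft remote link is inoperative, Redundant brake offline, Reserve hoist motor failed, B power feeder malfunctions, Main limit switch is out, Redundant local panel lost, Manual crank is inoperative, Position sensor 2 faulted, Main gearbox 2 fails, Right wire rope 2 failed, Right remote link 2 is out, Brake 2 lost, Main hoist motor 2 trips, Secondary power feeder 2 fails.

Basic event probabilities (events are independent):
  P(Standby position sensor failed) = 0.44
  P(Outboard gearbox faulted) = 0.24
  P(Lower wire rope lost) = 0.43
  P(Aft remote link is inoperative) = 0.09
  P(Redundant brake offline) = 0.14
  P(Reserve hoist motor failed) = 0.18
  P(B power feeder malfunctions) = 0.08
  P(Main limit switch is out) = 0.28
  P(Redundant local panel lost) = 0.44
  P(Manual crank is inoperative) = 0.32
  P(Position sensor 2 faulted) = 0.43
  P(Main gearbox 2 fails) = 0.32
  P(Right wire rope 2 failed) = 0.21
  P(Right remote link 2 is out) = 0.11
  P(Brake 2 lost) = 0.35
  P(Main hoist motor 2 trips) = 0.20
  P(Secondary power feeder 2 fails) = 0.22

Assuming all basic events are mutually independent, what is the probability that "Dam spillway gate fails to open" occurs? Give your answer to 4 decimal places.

P(Local branch down) [AND] = 0.24 × 0.43 × 0.09 × 0.14 = 0.001300
P(Control chain lost) [AND] = 0.44 × 0.001300 × 0.18 = 0.000103
P(Remote branch unavailable) [OR] = 1 − (1−0.08) × (1−0.28) = 0.337600
P(Power feed inoperative) [OR] = 1 − (1−0.000103) × (1−0.337600) = 0.337668
P(Backup hoist unavailable) [OR] = 1 − (1−0.32) × (1−0.43) × (1−0.32) = 0.736432
P(Hoist path down) [AND] = 0.736432 × 0.21 × 0.11 = 0.017012
P(Local branch 2 down) [OR] = 1 − (1−0.44) × (1−0.017012) × (1−0.35) = 0.642192
P(Control chain 2 unavailable) [AND] = 0.642192 × 0.20 × 0.22 = 0.028256
P(Dam spillway gate fails to open) [OR] = 1 − (1−0.337668) × (1−0.028256) = 0.356383
Rounded to 4 decimal places: P(Dam spillway gate fails to open) ≈ 0.3564.

0.3564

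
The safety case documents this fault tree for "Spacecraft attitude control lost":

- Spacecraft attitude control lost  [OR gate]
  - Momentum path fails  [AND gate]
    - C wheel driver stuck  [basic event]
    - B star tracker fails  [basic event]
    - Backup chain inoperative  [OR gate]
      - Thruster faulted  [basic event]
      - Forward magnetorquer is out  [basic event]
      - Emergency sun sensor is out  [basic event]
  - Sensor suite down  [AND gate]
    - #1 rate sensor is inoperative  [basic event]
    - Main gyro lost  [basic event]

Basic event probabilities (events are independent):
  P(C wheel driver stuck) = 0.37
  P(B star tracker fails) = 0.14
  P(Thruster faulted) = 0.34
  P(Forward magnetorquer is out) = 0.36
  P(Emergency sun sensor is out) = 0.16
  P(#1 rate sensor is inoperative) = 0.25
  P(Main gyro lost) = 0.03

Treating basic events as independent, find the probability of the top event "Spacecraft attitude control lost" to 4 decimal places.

0.0407

P(Backup chain inoperative) [OR] = 1 − (1−0.34) × (1−0.36) × (1−0.16) = 0.645184
P(Momentum path fails) [AND] = 0.37 × 0.14 × 0.645184 = 0.033421
P(Sensor suite down) [AND] = 0.25 × 0.03 = 0.007500
P(Spacecraft attitude control lost) [OR] = 1 − (1−0.033421) × (1−0.007500) = 0.040670
Rounded to 4 decimal places: P(Spacecraft attitude control lost) ≈ 0.0407.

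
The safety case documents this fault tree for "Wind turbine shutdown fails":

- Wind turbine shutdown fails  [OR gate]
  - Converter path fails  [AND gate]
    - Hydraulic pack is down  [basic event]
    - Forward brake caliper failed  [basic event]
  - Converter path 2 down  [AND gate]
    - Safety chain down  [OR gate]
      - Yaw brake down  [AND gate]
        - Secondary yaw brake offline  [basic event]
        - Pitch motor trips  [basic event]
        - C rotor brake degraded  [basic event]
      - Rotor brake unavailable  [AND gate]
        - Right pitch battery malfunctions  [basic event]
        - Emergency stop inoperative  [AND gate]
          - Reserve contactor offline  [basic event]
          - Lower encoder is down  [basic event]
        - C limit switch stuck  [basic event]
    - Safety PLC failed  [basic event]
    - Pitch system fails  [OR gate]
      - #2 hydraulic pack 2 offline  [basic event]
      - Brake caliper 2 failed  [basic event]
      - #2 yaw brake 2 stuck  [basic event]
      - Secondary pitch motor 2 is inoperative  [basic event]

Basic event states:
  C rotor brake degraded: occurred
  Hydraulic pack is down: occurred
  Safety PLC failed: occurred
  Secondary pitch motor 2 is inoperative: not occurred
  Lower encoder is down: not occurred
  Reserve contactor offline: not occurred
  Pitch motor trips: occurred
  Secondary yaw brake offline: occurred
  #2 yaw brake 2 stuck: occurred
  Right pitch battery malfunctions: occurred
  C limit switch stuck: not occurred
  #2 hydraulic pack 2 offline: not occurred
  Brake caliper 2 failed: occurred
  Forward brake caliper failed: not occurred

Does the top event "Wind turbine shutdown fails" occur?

Yes

Converter path fails [AND]: Hydraulic pack is down=occurs, Forward brake caliper failed=not → not all inputs occur → does not occur.
Yaw brake down [AND]: Secondary yaw brake offline=occurs, Pitch motor trips=occurs, C rotor brake degraded=occurs → all inputs occur → occurs.
Emergency stop inoperative [AND]: Reserve contactor offline=not, Lower encoder is down=not → not all inputs occur → does not occur.
Rotor brake unavailable [AND]: Right pitch battery malfunctions=occurs, Emergency stop inoperative=not, C limit switch stuck=not → not all inputs occur → does not occur.
Safety chain down [OR]: Yaw brake down=occurs, Rotor brake unavailable=not → at least one input occurs → occurs.
Pitch system fails [OR]: #2 hydraulic pack 2 offline=not, Brake caliper 2 failed=occurs, #2 yaw brake 2 stuck=occurs, Secondary pitch motor 2 is inoperative=not → at least one input occurs → occurs.
Converter path 2 down [AND]: Safety chain down=occurs, Safety PLC failed=occurs, Pitch system fails=occurs → all inputs occur → occurs.
Wind turbine shutdown fails [OR]: Converter path fails=not, Converter path 2 down=occurs → at least one input occurs → occurs.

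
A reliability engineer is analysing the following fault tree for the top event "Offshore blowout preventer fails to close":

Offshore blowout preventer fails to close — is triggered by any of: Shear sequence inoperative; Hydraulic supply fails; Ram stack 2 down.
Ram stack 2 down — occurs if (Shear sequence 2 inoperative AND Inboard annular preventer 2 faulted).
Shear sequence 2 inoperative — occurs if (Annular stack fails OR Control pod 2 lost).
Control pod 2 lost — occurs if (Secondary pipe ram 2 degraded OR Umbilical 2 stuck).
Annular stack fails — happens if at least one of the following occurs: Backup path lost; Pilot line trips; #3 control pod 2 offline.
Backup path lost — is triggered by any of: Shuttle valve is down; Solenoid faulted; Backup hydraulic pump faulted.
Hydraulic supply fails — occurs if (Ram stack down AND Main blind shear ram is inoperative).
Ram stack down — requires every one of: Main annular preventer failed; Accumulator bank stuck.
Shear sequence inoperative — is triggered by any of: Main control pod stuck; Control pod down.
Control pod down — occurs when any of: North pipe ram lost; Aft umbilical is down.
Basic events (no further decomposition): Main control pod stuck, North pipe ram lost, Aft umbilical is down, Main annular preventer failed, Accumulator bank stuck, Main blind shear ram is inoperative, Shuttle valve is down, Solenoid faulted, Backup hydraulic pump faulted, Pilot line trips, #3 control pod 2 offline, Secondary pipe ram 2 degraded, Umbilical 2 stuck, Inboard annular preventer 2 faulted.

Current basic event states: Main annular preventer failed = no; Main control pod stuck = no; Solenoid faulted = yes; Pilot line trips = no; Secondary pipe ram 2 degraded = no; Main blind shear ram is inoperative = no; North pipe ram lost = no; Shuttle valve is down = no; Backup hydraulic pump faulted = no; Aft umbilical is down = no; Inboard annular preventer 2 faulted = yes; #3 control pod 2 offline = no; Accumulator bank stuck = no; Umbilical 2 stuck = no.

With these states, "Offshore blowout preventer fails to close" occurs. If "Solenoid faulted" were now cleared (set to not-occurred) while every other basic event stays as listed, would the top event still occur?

Counterfactual: set "Solenoid faulted" to not occurred.
Control pod down [OR]: North pipe ram lost=not, Aft umbilical is down=not → no input occurs → does not occur.
Shear sequence inoperative [OR]: Main control pod stuck=not, Control pod down=not → no input occurs → does not occur.
Ram stack down [AND]: Main annular preventer failed=not, Accumulator bank stuck=not → not all inputs occur → does not occur.
Hydraulic supply fails [AND]: Ram stack down=not, Main blind shear ram is inoperative=not → not all inputs occur → does not occur.
Backup path lost [OR]: Shuttle valve is down=not, Solenoid faulted=not, Backup hydraulic pump faulted=not → no input occurs → does not occur.
Annular stack fails [OR]: Backup path lost=not, Pilot line trips=not, #3 control pod 2 offline=not → no input occurs → does not occur.
Control pod 2 lost [OR]: Secondary pipe ram 2 degraded=not, Umbilical 2 stuck=not → no input occurs → does not occur.
Shear sequence 2 inoperative [OR]: Annular stack fails=not, Control pod 2 lost=not → no input occurs → does not occur.
Ram stack 2 down [AND]: Shear sequence 2 inoperative=not, Inboard annular preventer 2 faulted=occurs → not all inputs occur → does not occur.
Offshore blowout preventer fails to close [OR]: Shear sequence inoperative=not, Hydraulic supply fails=not, Ram stack 2 down=not → no input occurs → does not occur.

No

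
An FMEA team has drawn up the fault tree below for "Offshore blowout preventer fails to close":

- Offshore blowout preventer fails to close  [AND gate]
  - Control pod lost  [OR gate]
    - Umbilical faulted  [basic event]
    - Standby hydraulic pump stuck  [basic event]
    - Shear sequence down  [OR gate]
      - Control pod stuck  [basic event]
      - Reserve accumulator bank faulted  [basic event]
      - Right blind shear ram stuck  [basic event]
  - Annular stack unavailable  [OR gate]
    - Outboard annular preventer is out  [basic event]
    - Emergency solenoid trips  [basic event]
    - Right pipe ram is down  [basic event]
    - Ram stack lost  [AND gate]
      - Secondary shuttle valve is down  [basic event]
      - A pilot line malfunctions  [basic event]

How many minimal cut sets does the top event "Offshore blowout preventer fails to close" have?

20

Shear sequence down [OR]: union of children's cut sets → 3 cut set(s).
Control pod lost [OR]: union of children's cut sets → 5 cut set(s).
Ram stack lost [AND]: one cut set from each child combined → 1 × 1 = 1 cut set(s).
Annular stack unavailable [OR]: union of children's cut sets → 4 cut set(s).
Offshore blowout preventer fails to close [AND]: one cut set from each child combined → 5 × 4 = 20 cut set(s).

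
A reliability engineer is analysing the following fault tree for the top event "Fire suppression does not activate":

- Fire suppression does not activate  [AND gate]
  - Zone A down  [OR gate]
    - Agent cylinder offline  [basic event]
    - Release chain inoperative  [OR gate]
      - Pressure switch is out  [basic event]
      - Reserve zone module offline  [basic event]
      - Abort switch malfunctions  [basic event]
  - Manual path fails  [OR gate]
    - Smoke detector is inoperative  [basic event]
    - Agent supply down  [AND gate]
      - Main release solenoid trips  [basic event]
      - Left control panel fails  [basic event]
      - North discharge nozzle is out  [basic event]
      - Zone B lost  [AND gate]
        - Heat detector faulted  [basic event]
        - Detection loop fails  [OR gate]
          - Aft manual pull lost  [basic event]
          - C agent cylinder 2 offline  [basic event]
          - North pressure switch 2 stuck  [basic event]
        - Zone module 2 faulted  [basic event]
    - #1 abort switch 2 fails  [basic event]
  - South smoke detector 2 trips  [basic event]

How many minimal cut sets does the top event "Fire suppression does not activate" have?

20

Release chain inoperative [OR]: union of children's cut sets → 3 cut set(s).
Zone A down [OR]: union of children's cut sets → 4 cut set(s).
Detection loop fails [OR]: union of children's cut sets → 3 cut set(s).
Zone B lost [AND]: one cut set from each child combined → 1 × 3 × 1 = 3 cut set(s).
Agent supply down [AND]: one cut set from each child combined → 1 × 1 × 1 × 3 = 3 cut set(s).
Manual path fails [OR]: union of children's cut sets → 5 cut set(s).
Fire suppression does not activate [AND]: one cut set from each child combined → 4 × 5 × 1 = 20 cut set(s).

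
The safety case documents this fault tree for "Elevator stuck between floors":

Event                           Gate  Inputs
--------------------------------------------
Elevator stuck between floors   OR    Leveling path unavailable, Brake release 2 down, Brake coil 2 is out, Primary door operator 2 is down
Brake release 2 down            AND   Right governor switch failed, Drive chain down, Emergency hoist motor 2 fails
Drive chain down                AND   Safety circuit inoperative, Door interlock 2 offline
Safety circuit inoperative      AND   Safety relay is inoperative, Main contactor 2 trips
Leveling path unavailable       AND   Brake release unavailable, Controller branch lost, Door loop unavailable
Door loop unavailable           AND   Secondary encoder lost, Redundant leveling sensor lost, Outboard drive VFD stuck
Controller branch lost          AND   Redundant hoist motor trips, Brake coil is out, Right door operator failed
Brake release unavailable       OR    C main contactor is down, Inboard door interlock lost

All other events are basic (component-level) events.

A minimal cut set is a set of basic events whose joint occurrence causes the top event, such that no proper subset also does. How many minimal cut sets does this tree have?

Brake release unavailable [OR]: union of children's cut sets → 2 cut set(s).
Controller branch lost [AND]: one cut set from each child combined → 1 × 1 × 1 = 1 cut set(s).
Door loop unavailable [AND]: one cut set from each child combined → 1 × 1 × 1 = 1 cut set(s).
Leveling path unavailable [AND]: one cut set from each child combined → 2 × 1 × 1 = 2 cut set(s).
Safety circuit inoperative [AND]: one cut set from each child combined → 1 × 1 = 1 cut set(s).
Drive chain down [AND]: one cut set from each child combined → 1 × 1 = 1 cut set(s).
Brake release 2 down [AND]: one cut set from each child combined → 1 × 1 × 1 = 1 cut set(s).
Elevator stuck between floors [OR]: union of children's cut sets → 5 cut set(s).
Minimal cut sets: {Brake coil is out, C main contactor is down, Outboard drive VFD stuck, Redundant hoist motor trips, Redundant leveling sensor lost, Right door operator failed, Secondary encoder lost}; {Brake coil is out, Inboard door interlock lost, Outboard drive VFD stuck, Redundant hoist motor trips, Redundant leveling sensor lost, Right door operator failed, Secondary encoder lost}; {Door interlock 2 offline, Emergency hoist motor 2 fails, Main contactor 2 trips, Right governor switch failed, Safety relay is inoperative}; {Brake coil 2 is out}; {Primary door operator 2 is down}.

5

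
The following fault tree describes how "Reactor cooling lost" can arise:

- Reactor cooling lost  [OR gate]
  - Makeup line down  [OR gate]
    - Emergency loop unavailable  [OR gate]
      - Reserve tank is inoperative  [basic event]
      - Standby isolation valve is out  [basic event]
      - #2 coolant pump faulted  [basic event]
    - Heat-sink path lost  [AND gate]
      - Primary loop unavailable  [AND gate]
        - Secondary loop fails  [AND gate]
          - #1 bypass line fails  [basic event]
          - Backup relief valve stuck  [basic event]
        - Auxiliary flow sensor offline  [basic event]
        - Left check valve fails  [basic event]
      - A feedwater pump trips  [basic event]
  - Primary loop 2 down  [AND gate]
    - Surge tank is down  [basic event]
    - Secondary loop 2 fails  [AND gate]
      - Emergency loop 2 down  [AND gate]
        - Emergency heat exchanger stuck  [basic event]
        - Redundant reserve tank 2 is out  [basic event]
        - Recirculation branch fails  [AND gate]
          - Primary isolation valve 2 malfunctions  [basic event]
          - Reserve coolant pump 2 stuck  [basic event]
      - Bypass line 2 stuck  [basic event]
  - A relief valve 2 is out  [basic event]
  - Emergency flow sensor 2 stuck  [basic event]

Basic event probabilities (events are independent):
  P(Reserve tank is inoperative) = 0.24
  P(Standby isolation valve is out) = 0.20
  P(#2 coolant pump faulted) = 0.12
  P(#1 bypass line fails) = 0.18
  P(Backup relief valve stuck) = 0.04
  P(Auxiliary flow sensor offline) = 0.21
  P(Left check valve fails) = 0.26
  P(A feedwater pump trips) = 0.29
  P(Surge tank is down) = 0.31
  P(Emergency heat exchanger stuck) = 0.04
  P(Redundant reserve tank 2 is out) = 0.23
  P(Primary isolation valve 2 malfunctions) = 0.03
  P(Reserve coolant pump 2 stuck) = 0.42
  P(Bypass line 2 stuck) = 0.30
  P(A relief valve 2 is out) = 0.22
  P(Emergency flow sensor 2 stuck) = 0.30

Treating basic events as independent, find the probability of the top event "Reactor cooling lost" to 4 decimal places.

P(Emergency loop unavailable) [OR] = 1 − (1−0.24) × (1−0.20) × (1−0.12) = 0.464960
P(Secondary loop fails) [AND] = 0.18 × 0.04 = 0.007200
P(Primary loop unavailable) [AND] = 0.007200 × 0.21 × 0.26 = 0.000393
P(Heat-sink path lost) [AND] = 0.000393 × 0.29 = 0.000114
P(Makeup line down) [OR] = 1 − (1−0.464960) × (1−0.000114) = 0.465021
P(Recirculation branch fails) [AND] = 0.03 × 0.42 = 0.012600
P(Emergency loop 2 down) [AND] = 0.04 × 0.23 × 0.012600 = 0.000116
P(Secondary loop 2 fails) [AND] = 0.000116 × 0.30 = 0.000035
P(Primary loop 2 down) [AND] = 0.31 × 0.000035 = 0.000011
P(Reactor cooling lost) [OR] = 1 − (1−0.465021) × (1−0.000011) × (1−0.22) × (1−0.30) = 0.707905
Rounded to 4 decimal places: P(Reactor cooling lost) ≈ 0.7079.

0.7079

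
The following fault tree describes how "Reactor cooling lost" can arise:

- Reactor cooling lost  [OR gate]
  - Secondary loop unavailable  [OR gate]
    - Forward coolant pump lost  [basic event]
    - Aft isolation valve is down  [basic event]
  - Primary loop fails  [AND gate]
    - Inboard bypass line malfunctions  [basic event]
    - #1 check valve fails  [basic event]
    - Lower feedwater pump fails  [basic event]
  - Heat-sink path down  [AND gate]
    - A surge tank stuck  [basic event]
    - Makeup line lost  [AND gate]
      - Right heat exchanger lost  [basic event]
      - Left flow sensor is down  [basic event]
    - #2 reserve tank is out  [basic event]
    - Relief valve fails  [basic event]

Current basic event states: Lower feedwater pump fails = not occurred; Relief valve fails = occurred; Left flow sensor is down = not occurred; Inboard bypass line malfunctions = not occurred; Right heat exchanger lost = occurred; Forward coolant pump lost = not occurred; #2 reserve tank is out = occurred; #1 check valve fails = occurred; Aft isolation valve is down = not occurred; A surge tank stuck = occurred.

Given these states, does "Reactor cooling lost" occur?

Secondary loop unavailable [OR]: Forward coolant pump lost=not, Aft isolation valve is down=not → no input occurs → does not occur.
Primary loop fails [AND]: Inboard bypass line malfunctions=not, #1 check valve fails=occurs, Lower feedwater pump fails=not → not all inputs occur → does not occur.
Makeup line lost [AND]: Right heat exchanger lost=occurs, Left flow sensor is down=not → not all inputs occur → does not occur.
Heat-sink path down [AND]: A surge tank stuck=occurs, Makeup line lost=not, #2 reserve tank is out=occurs, Relief valve fails=occurs → not all inputs occur → does not occur.
Reactor cooling lost [OR]: Secondary loop unavailable=not, Primary loop fails=not, Heat-sink path down=not → no input occurs → does not occur.

No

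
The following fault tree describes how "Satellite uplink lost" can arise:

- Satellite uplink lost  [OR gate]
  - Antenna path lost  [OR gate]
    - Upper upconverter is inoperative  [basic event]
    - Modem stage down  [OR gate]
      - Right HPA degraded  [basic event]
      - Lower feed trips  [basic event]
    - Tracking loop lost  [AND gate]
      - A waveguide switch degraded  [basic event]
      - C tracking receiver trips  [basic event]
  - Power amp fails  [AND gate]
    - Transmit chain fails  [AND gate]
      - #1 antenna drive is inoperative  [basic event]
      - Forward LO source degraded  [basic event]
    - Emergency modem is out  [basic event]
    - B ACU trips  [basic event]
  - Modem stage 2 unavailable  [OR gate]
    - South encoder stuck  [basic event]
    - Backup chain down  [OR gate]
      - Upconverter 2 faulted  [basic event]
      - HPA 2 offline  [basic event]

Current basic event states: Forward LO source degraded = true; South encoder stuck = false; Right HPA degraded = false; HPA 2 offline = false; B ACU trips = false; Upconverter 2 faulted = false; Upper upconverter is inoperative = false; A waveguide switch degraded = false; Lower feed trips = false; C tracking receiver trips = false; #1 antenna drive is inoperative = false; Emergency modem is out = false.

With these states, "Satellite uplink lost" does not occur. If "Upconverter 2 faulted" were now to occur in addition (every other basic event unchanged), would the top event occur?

Counterfactual: set "Upconverter 2 faulted" to occurred.
Modem stage down [OR]: Right HPA degraded=not, Lower feed trips=not → no input occurs → does not occur.
Tracking loop lost [AND]: A waveguide switch degraded=not, C tracking receiver trips=not → not all inputs occur → does not occur.
Antenna path lost [OR]: Upper upconverter is inoperative=not, Modem stage down=not, Tracking loop lost=not → no input occurs → does not occur.
Transmit chain fails [AND]: #1 antenna drive is inoperative=not, Forward LO source degraded=occurs → not all inputs occur → does not occur.
Power amp fails [AND]: Transmit chain fails=not, Emergency modem is out=not, B ACU trips=not → not all inputs occur → does not occur.
Backup chain down [OR]: Upconverter 2 faulted=occurs, HPA 2 offline=not → at least one input occurs → occurs.
Modem stage 2 unavailable [OR]: South encoder stuck=not, Backup chain down=occurs → at least one input occurs → occurs.
Satellite uplink lost [OR]: Antenna path lost=not, Power amp fails=not, Modem stage 2 unavailable=occurs → at least one input occurs → occurs.

Yes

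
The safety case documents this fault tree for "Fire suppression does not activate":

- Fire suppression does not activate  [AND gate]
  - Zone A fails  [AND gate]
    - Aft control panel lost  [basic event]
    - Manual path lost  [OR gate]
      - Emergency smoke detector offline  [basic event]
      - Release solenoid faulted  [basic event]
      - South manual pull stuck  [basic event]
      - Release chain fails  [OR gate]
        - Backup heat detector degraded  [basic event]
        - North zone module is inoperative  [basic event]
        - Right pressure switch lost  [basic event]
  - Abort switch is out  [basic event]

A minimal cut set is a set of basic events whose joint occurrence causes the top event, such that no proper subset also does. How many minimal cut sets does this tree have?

Release chain fails [OR]: union of children's cut sets → 3 cut set(s).
Manual path lost [OR]: union of children's cut sets → 6 cut set(s).
Zone A fails [AND]: one cut set from each child combined → 1 × 6 = 6 cut set(s).
Fire suppression does not activate [AND]: one cut set from each child combined → 6 × 1 = 6 cut set(s).
Minimal cut sets: {Abort switch is out, Aft control panel lost, Emergency smoke detector offline}; {Abort switch is out, Aft control panel lost, Release solenoid faulted}; {Abort switch is out, Aft control panel lost, South manual pull stuck}; {Abort switch is out, Aft control panel lost, Backup heat detector degraded}; {Abort switch is out, Aft control panel lost, North zone module is inoperative}; {Abort switch is out, Aft control panel lost, Right pressure switch lost}.

6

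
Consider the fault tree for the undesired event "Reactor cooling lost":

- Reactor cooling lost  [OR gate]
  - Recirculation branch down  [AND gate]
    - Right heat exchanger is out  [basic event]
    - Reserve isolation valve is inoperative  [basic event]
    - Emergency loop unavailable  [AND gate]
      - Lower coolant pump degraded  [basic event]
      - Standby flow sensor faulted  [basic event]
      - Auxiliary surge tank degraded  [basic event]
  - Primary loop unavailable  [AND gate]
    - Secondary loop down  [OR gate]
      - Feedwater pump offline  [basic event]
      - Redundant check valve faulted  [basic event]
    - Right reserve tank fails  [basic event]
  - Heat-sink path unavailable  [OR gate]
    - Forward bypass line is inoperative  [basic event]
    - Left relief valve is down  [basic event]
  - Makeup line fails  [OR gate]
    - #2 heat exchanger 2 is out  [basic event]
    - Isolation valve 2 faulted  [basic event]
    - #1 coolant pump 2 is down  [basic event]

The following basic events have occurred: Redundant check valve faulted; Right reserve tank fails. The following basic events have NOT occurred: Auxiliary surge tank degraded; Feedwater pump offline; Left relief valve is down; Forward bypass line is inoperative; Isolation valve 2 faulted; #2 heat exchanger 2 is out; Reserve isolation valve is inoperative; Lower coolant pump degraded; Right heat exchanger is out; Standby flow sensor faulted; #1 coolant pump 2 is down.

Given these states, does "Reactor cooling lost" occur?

Yes

Emergency loop unavailable [AND]: Lower coolant pump degraded=not, Standby flow sensor faulted=not, Auxiliary surge tank degraded=not → not all inputs occur → does not occur.
Recirculation branch down [AND]: Right heat exchanger is out=not, Reserve isolation valve is inoperative=not, Emergency loop unavailable=not → not all inputs occur → does not occur.
Secondary loop down [OR]: Feedwater pump offline=not, Redundant check valve faulted=occurs → at least one input occurs → occurs.
Primary loop unavailable [AND]: Secondary loop down=occurs, Right reserve tank fails=occurs → all inputs occur → occurs.
Heat-sink path unavailable [OR]: Forward bypass line is inoperative=not, Left relief valve is down=not → no input occurs → does not occur.
Makeup line fails [OR]: #2 heat exchanger 2 is out=not, Isolation valve 2 faulted=not, #1 coolant pump 2 is down=not → no input occurs → does not occur.
Reactor cooling lost [OR]: Recirculation branch down=not, Primary loop unavailable=occurs, Heat-sink path unavailable=not, Makeup line fails=not → at least one input occurs → occurs.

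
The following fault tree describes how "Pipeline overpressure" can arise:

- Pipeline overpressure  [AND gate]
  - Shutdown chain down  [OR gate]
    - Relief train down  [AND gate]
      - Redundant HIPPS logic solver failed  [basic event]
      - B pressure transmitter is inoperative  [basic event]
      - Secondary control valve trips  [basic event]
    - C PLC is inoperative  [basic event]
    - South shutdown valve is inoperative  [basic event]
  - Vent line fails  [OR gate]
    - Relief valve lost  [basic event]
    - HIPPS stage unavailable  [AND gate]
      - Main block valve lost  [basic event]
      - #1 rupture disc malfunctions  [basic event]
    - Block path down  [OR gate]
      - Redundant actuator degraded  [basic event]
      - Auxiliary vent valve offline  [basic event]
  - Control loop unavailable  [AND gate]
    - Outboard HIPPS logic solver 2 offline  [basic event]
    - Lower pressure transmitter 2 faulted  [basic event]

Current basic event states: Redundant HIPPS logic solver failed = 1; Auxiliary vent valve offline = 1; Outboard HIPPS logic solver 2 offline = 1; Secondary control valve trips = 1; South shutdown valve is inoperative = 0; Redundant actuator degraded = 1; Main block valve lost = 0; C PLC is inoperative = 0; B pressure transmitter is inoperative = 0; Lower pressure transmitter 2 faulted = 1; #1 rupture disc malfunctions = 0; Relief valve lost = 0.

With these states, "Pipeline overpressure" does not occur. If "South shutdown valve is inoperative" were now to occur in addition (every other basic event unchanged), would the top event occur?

Counterfactual: set "South shutdown valve is inoperative" to occurred.
Relief train down [AND]: Redundant HIPPS logic solver failed=occurs, B pressure transmitter is inoperative=not, Secondary control valve trips=occurs → not all inputs occur → does not occur.
Shutdown chain down [OR]: Relief train down=not, C PLC is inoperative=not, South shutdown valve is inoperative=occurs → at least one input occurs → occurs.
HIPPS stage unavailable [AND]: Main block valve lost=not, #1 rupture disc malfunctions=not → not all inputs occur → does not occur.
Block path down [OR]: Redundant actuator degraded=occurs, Auxiliary vent valve offline=occurs → at least one input occurs → occurs.
Vent line fails [OR]: Relief valve lost=not, HIPPS stage unavailable=not, Block path down=occurs → at least one input occurs → occurs.
Control loop unavailable [AND]: Outboard HIPPS logic solver 2 offline=occurs, Lower pressure transmitter 2 faulted=occurs → all inputs occur → occurs.
Pipeline overpressure [AND]: Shutdown chain down=occurs, Vent line fails=occurs, Control loop unavailable=occurs → all inputs occur → occurs.

Yes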